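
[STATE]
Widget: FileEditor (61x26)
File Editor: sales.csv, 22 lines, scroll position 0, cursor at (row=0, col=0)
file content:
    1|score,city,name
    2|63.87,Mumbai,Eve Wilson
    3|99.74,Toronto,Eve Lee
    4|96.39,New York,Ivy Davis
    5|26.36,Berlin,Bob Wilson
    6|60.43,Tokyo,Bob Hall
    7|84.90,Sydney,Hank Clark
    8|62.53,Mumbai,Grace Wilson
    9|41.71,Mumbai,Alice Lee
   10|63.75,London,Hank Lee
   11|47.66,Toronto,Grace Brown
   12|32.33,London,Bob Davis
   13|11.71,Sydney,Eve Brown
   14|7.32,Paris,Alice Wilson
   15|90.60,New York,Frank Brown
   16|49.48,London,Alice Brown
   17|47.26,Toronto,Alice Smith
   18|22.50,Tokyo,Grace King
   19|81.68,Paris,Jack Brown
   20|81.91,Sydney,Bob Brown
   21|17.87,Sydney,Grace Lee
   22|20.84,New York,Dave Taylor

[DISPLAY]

█core,city,name                                             ▲
63.87,Mumbai,Eve Wilson                                     █
99.74,Toronto,Eve Lee                                       ░
96.39,New York,Ivy Davis                                    ░
26.36,Berlin,Bob Wilson                                     ░
60.43,Tokyo,Bob Hall                                        ░
84.90,Sydney,Hank Clark                                     ░
62.53,Mumbai,Grace Wilson                                   ░
41.71,Mumbai,Alice Lee                                      ░
63.75,London,Hank Lee                                       ░
47.66,Toronto,Grace Brown                                   ░
32.33,London,Bob Davis                                      ░
11.71,Sydney,Eve Brown                                      ░
7.32,Paris,Alice Wilson                                     ░
90.60,New York,Frank Brown                                  ░
49.48,London,Alice Brown                                    ░
47.26,Toronto,Alice Smith                                   ░
22.50,Tokyo,Grace King                                      ░
81.68,Paris,Jack Brown                                      ░
81.91,Sydney,Bob Brown                                      ░
17.87,Sydney,Grace Lee                                      ░
20.84,New York,Dave Taylor                                  ░
                                                            ░
                                                            ░
                                                            ░
                                                            ▼


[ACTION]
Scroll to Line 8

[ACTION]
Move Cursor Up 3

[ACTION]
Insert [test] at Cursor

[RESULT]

test█core,city,name                                         ▲
63.87,Mumbai,Eve Wilson                                     █
99.74,Toronto,Eve Lee                                       ░
96.39,New York,Ivy Davis                                    ░
26.36,Berlin,Bob Wilson                                     ░
60.43,Tokyo,Bob Hall                                        ░
84.90,Sydney,Hank Clark                                     ░
62.53,Mumbai,Grace Wilson                                   ░
41.71,Mumbai,Alice Lee                                      ░
63.75,London,Hank Lee                                       ░
47.66,Toronto,Grace Brown                                   ░
32.33,London,Bob Davis                                      ░
11.71,Sydney,Eve Brown                                      ░
7.32,Paris,Alice Wilson                                     ░
90.60,New York,Frank Brown                                  ░
49.48,London,Alice Brown                                    ░
47.26,Toronto,Alice Smith                                   ░
22.50,Tokyo,Grace King                                      ░
81.68,Paris,Jack Brown                                      ░
81.91,Sydney,Bob Brown                                      ░
17.87,Sydney,Grace Lee                                      ░
20.84,New York,Dave Taylor                                  ░
                                                            ░
                                                            ░
                                                            ░
                                                            ▼


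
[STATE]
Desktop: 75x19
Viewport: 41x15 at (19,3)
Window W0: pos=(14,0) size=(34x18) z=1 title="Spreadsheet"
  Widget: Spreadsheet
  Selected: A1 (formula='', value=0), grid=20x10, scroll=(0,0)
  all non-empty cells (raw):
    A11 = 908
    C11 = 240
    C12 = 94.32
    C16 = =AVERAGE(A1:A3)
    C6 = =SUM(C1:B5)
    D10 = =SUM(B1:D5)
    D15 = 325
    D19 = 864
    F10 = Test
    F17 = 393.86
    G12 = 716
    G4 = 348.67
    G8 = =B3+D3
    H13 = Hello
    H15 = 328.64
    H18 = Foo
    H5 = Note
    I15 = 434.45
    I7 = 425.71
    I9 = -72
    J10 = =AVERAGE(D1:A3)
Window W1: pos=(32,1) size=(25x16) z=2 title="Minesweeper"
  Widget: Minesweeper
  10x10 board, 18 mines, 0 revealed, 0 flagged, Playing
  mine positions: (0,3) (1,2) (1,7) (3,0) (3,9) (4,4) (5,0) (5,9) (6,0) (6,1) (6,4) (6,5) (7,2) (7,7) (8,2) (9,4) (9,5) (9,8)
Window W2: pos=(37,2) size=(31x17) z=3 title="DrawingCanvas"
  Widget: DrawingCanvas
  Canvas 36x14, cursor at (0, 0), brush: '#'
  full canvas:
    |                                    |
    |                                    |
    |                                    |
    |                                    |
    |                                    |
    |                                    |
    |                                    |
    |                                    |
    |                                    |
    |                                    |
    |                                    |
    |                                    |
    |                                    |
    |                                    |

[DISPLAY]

             ┠────┃ DrawingCanvas        
   A       B ┃■■■■┠──────────────────────
-------------┃■■■■┃+                     
     [0]     ┃■■■■┃                      
       0     ┃■■■■┃                      
       0     ┃■■■■┃                      
       0     ┃■■■■┃                      
       0     ┃■■■■┃                      
       0     ┃■■■■┃                      
       0     ┃■■■■┃                      
       0     ┃■■■■┃                      
       0     ┃    ┃                      
       0     ┃    ┃                      
     908     ┗━━━━┃                      
━━━━━━━━━━━━━━━━━━┃                      


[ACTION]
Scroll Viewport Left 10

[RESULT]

     ┃A1:              ┠────┃ DrawingCanv
     ┃       A       B ┃■■■■┠────────────
     ┃-----------------┃■■■■┃+           
     ┃  1      [0]     ┃■■■■┃            
     ┃  2        0     ┃■■■■┃            
     ┃  3        0     ┃■■■■┃            
     ┃  4        0     ┃■■■■┃            
     ┃  5        0     ┃■■■■┃            
     ┃  6        0     ┃■■■■┃            
     ┃  7        0     ┃■■■■┃            
     ┃  8        0     ┃■■■■┃            
     ┃  9        0     ┃    ┃            
     ┃ 10        0     ┃    ┃            
     ┃ 11      908     ┗━━━━┃            
     ┗━━━━━━━━━━━━━━━━━━━━━━┃            


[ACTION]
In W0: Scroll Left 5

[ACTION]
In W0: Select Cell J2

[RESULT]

     ┃J2:              ┠────┃ DrawingCanv
     ┃       A       B ┃■■■■┠────────────
     ┃-----------------┃■■■■┃+           
     ┃  1        0     ┃■■■■┃            
     ┃  2        0     ┃■■■■┃            
     ┃  3        0     ┃■■■■┃            
     ┃  4        0     ┃■■■■┃            
     ┃  5        0     ┃■■■■┃            
     ┃  6        0     ┃■■■■┃            
     ┃  7        0     ┃■■■■┃            
     ┃  8        0     ┃■■■■┃            
     ┃  9        0     ┃    ┃            
     ┃ 10        0     ┃    ┃            
     ┃ 11      908     ┗━━━━┃            
     ┗━━━━━━━━━━━━━━━━━━━━━━┃            


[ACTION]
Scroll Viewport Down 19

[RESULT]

     ┃       A       B ┃■■■■┠────────────
     ┃-----------------┃■■■■┃+           
     ┃  1        0     ┃■■■■┃            
     ┃  2        0     ┃■■■■┃            
     ┃  3        0     ┃■■■■┃            
     ┃  4        0     ┃■■■■┃            
     ┃  5        0     ┃■■■■┃            
     ┃  6        0     ┃■■■■┃            
     ┃  7        0     ┃■■■■┃            
     ┃  8        0     ┃■■■■┃            
     ┃  9        0     ┃    ┃            
     ┃ 10        0     ┃    ┃            
     ┃ 11      908     ┗━━━━┃            
     ┗━━━━━━━━━━━━━━━━━━━━━━┃            
                            ┗━━━━━━━━━━━━


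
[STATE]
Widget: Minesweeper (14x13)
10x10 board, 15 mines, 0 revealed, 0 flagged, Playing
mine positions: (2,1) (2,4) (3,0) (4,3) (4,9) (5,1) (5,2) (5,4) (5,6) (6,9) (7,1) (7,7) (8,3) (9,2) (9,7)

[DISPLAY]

■■■■■■■■■■    
■■■■■■■■■■    
■■■■■■■■■■    
■■■■■■■■■■    
■■■■■■■■■■    
■■■■■■■■■■    
■■■■■■■■■■    
■■■■■■■■■■    
■■■■■■■■■■    
■■■■■■■■■■    
              
              
              


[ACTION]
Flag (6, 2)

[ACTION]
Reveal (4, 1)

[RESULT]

■■■■■■■■■■    
■■■■■■■■■■    
■■■■■■■■■■    
■■■■■■■■■■    
■3■■■■■■■■    
■■■■■■■■■■    
■■⚑■■■■■■■    
■■■■■■■■■■    
■■■■■■■■■■    
■■■■■■■■■■    
              
              
              


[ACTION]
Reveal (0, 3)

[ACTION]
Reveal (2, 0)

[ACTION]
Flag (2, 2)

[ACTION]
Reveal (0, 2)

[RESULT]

              
111111        
2■⚑■■1        
■■■■■1  11    
■3■■■2111■    
■■■■■■■■■■    
■■⚑■■■■■■■    
■■■■■■■■■■    
■■■■■■■■■■    
■■■■■■■■■■    
              
              
              


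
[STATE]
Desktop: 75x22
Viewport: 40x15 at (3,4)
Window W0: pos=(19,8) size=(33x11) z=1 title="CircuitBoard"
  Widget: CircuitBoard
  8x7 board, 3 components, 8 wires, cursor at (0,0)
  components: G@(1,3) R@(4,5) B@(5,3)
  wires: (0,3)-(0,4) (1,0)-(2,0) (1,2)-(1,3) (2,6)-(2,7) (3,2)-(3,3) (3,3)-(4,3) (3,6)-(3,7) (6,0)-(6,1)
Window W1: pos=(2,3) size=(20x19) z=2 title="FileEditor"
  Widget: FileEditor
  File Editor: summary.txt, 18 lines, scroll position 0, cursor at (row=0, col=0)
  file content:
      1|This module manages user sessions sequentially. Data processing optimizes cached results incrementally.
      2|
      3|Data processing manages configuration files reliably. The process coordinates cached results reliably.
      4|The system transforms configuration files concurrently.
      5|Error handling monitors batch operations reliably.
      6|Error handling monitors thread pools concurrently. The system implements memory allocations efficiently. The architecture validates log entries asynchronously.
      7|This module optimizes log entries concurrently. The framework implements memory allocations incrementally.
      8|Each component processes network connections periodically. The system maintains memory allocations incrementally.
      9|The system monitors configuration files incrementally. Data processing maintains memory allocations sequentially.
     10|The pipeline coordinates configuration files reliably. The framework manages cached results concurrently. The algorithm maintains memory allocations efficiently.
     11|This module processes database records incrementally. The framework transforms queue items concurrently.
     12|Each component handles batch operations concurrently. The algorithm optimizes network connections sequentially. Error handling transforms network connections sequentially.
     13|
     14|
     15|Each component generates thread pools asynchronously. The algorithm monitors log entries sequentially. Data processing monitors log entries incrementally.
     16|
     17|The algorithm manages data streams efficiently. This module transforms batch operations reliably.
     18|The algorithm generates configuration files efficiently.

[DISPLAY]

 FileEditor       ┃                     
──────────────────┨                     
█his module manag▲┃                     
                 █┃                     
Data processing m░┃━━━━━━━━━━━━━━━━━━━━━
The system transf░┃ircuitBoard          
Error handling mo░┃─────────────────────
Error handling mo░┃ 0 1 2 3 4 5 6 7     
This module optim░┃ [.]          · ─ ·  
Each component pr░┃                     
The system monito░┃  ·       · ─ G      
The pipeline coor░┃  │                  
This module proce░┃  ·                  
Each component ha░┃                     
                 ░┃━━━━━━━━━━━━━━━━━━━━━


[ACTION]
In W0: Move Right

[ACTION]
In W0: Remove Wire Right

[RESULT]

 FileEditor       ┃                     
──────────────────┨                     
█his module manag▲┃                     
                 █┃                     
Data processing m░┃━━━━━━━━━━━━━━━━━━━━━
The system transf░┃ircuitBoard          
Error handling mo░┃─────────────────────
Error handling mo░┃ 0 1 2 3 4 5 6 7     
This module optim░┃     [.]      · ─ ·  
Each component pr░┃                     
The system monito░┃  ·       · ─ G      
The pipeline coor░┃  │                  
This module proce░┃  ·                  
Each component ha░┃                     
                 ░┃━━━━━━━━━━━━━━━━━━━━━


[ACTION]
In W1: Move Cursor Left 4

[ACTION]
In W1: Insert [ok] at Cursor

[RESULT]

 FileEditor       ┃                     
──────────────────┨                     
ok█his module man▲┃                     
                 █┃                     
Data processing m░┃━━━━━━━━━━━━━━━━━━━━━
The system transf░┃ircuitBoard          
Error handling mo░┃─────────────────────
Error handling mo░┃ 0 1 2 3 4 5 6 7     
This module optim░┃     [.]      · ─ ·  
Each component pr░┃                     
The system monito░┃  ·       · ─ G      
The pipeline coor░┃  │                  
This module proce░┃  ·                  
Each component ha░┃                     
                 ░┃━━━━━━━━━━━━━━━━━━━━━


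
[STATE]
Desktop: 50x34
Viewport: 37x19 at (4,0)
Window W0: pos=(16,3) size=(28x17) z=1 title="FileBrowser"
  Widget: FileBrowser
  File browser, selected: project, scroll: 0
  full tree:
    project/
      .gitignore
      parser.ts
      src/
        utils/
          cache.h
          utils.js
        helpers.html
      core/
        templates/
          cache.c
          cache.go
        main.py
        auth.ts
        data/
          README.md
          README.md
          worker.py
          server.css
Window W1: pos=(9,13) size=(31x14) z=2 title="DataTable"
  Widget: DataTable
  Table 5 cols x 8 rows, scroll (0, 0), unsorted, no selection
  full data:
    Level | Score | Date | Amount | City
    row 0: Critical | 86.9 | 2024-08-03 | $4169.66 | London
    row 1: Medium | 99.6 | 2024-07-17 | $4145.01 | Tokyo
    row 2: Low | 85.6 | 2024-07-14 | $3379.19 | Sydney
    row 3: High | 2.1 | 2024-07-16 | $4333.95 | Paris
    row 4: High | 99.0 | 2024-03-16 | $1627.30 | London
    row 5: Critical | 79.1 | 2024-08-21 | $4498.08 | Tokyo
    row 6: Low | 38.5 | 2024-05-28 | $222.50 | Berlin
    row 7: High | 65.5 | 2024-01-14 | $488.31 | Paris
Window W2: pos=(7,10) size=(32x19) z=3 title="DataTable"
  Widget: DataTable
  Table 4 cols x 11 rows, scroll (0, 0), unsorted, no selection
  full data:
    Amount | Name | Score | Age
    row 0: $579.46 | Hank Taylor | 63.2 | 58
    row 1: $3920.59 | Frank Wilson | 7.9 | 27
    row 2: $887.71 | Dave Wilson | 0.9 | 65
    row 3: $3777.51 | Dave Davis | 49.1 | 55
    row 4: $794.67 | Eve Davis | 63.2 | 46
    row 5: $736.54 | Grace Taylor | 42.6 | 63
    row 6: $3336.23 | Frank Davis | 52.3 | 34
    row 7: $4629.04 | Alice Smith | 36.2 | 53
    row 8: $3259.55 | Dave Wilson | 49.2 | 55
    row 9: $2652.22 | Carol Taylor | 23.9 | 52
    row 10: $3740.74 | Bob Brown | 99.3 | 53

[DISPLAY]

                                     
                                     
                                     
            ┏━━━━━━━━━━━━━━━━━━━━━━━━
            ┃ FileBrowser            
            ┠────────────────────────
            ┃> [-] project/          
            ┃    .gitignore          
            ┃    parser.ts           
            ┃    [+] src/            
   ┏━━━━━━━━━━━━━━━━━━━━━━━━━━━━━━┓  
   ┃ DataTable                    ┃  
   ┠──────────────────────────────┨  
   ┃Amount  │Name        │Score│Ag┃┓ 
   ┃────────┼────────────┼─────┼──┃┃ 
   ┃$579.46 │Hank Taylor │63.2 │58┃┨ 
   ┃$3920.59│Frank Wilson│7.9  │27┃┃ 
   ┃$887.71 │Dave Wilson │0.9  │65┃┃ 
   ┃$3777.51│Dave Davis  │49.1 │55┃┃ 


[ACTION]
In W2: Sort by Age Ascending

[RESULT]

                                     
                                     
                                     
            ┏━━━━━━━━━━━━━━━━━━━━━━━━
            ┃ FileBrowser            
            ┠────────────────────────
            ┃> [-] project/          
            ┃    .gitignore          
            ┃    parser.ts           
            ┃    [+] src/            
   ┏━━━━━━━━━━━━━━━━━━━━━━━━━━━━━━┓  
   ┃ DataTable                    ┃  
   ┠──────────────────────────────┨  
   ┃Amount  │Name        │Score│Ag┃┓ 
   ┃────────┼────────────┼─────┼──┃┃ 
   ┃$3920.59│Frank Wilson│7.9  │27┃┨ 
   ┃$3336.23│Frank Davis │52.3 │34┃┃ 
   ┃$794.67 │Eve Davis   │63.2 │46┃┃ 
   ┃$2652.22│Carol Taylor│23.9 │52┃┃ 


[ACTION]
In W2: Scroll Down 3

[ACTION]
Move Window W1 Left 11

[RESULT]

                                     
                                     
                                     
            ┏━━━━━━━━━━━━━━━━━━━━━━━━
            ┃ FileBrowser            
            ┠────────────────────────
            ┃> [-] project/          
            ┃    .gitignore          
            ┃    parser.ts           
            ┃    [+] src/            
   ┏━━━━━━━━━━━━━━━━━━━━━━━━━━━━━━┓  
   ┃ DataTable                    ┃  
   ┠──────────────────────────────┨  
━━━┃Amount  │Name        │Score│Ag┃  
taT┃────────┼────────────┼─────┼──┃  
───┃$3920.59│Frank Wilson│7.9  │27┃  
el ┃$3336.23│Frank Davis │52.3 │34┃  
───┃$794.67 │Eve Davis   │63.2 │46┃  
tic┃$2652.22│Carol Taylor│23.9 │52┃  


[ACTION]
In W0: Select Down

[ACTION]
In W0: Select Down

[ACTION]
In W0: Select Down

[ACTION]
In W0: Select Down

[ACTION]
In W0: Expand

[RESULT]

                                     
                                     
                                     
            ┏━━━━━━━━━━━━━━━━━━━━━━━━
            ┃ FileBrowser            
            ┠────────────────────────
            ┃  [-] project/          
            ┃    .gitignore          
            ┃    parser.ts           
            ┃    [+] src/            
   ┏━━━━━━━━━━━━━━━━━━━━━━━━━━━━━━┓  
   ┃ DataTable                    ┃  
   ┠──────────────────────────────┨  
━━━┃Amount  │Name        │Score│Ag┃  
taT┃────────┼────────────┼─────┼──┃  
───┃$3920.59│Frank Wilson│7.9  │27┃  
el ┃$3336.23│Frank Davis │52.3 │34┃  
───┃$794.67 │Eve Davis   │63.2 │46┃  
tic┃$2652.22│Carol Taylor│23.9 │52┃  


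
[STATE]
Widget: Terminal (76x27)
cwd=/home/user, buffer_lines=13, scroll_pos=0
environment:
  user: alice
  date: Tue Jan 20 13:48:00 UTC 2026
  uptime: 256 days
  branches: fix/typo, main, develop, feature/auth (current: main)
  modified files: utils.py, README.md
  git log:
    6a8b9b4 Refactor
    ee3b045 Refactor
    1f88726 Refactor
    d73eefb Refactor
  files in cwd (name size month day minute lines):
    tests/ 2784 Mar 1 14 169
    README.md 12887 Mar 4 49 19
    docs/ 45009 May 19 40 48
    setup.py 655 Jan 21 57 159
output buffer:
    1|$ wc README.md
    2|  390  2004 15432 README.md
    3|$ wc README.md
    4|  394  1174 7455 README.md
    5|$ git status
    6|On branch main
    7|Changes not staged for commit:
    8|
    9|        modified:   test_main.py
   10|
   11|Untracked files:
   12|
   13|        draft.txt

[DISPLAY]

$ wc README.md                                                              
  390  2004 15432 README.md                                                 
$ wc README.md                                                              
  394  1174 7455 README.md                                                  
$ git status                                                                
On branch main                                                              
Changes not staged for commit:                                              
                                                                            
        modified:   test_main.py                                            
                                                                            
Untracked files:                                                            
                                                                            
        draft.txt                                                           
$ █                                                                         
                                                                            
                                                                            
                                                                            
                                                                            
                                                                            
                                                                            
                                                                            
                                                                            
                                                                            
                                                                            
                                                                            
                                                                            
                                                                            


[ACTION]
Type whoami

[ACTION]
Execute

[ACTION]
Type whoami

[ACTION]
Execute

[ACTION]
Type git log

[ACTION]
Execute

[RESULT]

$ wc README.md                                                              
  390  2004 15432 README.md                                                 
$ wc README.md                                                              
  394  1174 7455 README.md                                                  
$ git status                                                                
On branch main                                                              
Changes not staged for commit:                                              
                                                                            
        modified:   test_main.py                                            
                                                                            
Untracked files:                                                            
                                                                            
        draft.txt                                                           
$ whoami                                                                    
alice                                                                       
$ whoami                                                                    
alice                                                                       
$ git log                                                                   
6a8b9b4 Refactor                                                            
ee3b045 Refactor                                                            
1f88726 Refactor                                                            
d73eefb Refactor                                                            
$ █                                                                         
                                                                            
                                                                            
                                                                            
                                                                            


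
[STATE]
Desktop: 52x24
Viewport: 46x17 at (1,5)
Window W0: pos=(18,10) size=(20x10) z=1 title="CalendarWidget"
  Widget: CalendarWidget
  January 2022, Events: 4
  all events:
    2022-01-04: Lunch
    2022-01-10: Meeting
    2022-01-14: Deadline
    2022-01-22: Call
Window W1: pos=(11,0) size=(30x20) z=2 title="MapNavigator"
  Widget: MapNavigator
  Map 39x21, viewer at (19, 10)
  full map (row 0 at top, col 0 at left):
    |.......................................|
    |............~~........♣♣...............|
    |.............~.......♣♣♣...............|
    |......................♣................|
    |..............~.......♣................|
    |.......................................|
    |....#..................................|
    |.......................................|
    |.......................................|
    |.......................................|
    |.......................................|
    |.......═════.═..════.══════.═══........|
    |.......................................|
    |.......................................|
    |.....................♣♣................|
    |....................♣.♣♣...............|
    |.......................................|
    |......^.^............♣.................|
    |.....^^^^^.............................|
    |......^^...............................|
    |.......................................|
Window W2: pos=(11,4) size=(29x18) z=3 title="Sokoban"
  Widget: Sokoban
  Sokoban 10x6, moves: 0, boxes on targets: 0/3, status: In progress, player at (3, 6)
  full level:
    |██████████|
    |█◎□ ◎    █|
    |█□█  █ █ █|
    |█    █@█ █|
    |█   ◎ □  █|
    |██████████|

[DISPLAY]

          ┃ Sokoban                   ┃┃      
          ┠───────────────────────────┨┃      
          ┃██████████                 ┃┃      
          ┃█◎□ ◎    █                 ┃┃      
          ┃█□█  █ █ █                 ┃┃      
          ┃█    █@█ █                 ┃┃      
          ┃█   ◎ □  █                 ┃┃      
          ┃██████████                 ┃┃      
          ┃Moves: 0  0/3              ┃┃      
          ┃                           ┃┃      
          ┃                           ┃┃      
          ┃                           ┃┃      
          ┃                           ┃┃      
          ┃                           ┃┃      
          ┃                           ┃┛      
          ┃                           ┃       
          ┗━━━━━━━━━━━━━━━━━━━━━━━━━━━┛       


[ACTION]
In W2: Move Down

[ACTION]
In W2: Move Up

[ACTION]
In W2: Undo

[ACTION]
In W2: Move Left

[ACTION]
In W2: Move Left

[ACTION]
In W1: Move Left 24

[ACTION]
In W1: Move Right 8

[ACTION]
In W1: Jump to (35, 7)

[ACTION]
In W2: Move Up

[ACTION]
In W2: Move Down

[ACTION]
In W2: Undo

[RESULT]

          ┃ Sokoban                   ┃┃      
          ┠───────────────────────────┨┃      
          ┃██████████                 ┃┃      
          ┃█◎□ ◎    █                 ┃┃      
          ┃█□█  █@█ █                 ┃┃      
          ┃█    █ █ █                 ┃┃      
          ┃█   ◎ □  █                 ┃┃      
          ┃██████████                 ┃┃      
          ┃Moves: 1  0/3              ┃┃      
          ┃                           ┃┃      
          ┃                           ┃┃      
          ┃                           ┃┃      
          ┃                           ┃┃      
          ┃                           ┃┃      
          ┃                           ┃┛      
          ┃                           ┃       
          ┗━━━━━━━━━━━━━━━━━━━━━━━━━━━┛       


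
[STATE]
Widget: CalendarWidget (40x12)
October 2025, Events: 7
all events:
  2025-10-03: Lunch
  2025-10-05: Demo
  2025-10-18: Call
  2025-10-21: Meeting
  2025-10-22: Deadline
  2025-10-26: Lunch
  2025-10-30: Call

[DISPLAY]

              October 2025              
Mo Tu We Th Fr Sa Su                    
       1  2  3*  4  5*                  
 6  7  8  9 10 11 12                    
13 14 15 16 17 18* 19                   
20 21* 22* 23 24 25 26*                 
27 28 29 30* 31                         
                                        
                                        
                                        
                                        
                                        


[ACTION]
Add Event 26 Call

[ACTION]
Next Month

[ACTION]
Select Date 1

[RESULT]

             November 2025              
Mo Tu We Th Fr Sa Su                    
               [ 1]  2                  
 3  4  5  6  7  8  9                    
10 11 12 13 14 15 16                    
17 18 19 20 21 22 23                    
24 25 26 27 28 29 30                    
                                        
                                        
                                        
                                        
                                        


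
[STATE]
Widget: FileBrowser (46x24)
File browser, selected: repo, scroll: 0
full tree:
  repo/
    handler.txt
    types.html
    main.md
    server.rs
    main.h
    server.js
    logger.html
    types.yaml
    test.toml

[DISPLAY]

> [-] repo/                                   
    handler.txt                               
    types.html                                
    main.md                                   
    server.rs                                 
    main.h                                    
    server.js                                 
    logger.html                               
    types.yaml                                
    test.toml                                 
                                              
                                              
                                              
                                              
                                              
                                              
                                              
                                              
                                              
                                              
                                              
                                              
                                              
                                              


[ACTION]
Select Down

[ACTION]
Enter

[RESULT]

  [-] repo/                                   
  > handler.txt                               
    types.html                                
    main.md                                   
    server.rs                                 
    main.h                                    
    server.js                                 
    logger.html                               
    types.yaml                                
    test.toml                                 
                                              
                                              
                                              
                                              
                                              
                                              
                                              
                                              
                                              
                                              
                                              
                                              
                                              
                                              


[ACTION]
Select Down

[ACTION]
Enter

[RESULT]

  [-] repo/                                   
    handler.txt                               
  > types.html                                
    main.md                                   
    server.rs                                 
    main.h                                    
    server.js                                 
    logger.html                               
    types.yaml                                
    test.toml                                 
                                              
                                              
                                              
                                              
                                              
                                              
                                              
                                              
                                              
                                              
                                              
                                              
                                              
                                              


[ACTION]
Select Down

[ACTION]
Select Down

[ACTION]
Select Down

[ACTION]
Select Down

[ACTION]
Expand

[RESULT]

  [-] repo/                                   
    handler.txt                               
    types.html                                
    main.md                                   
    server.rs                                 
    main.h                                    
  > server.js                                 
    logger.html                               
    types.yaml                                
    test.toml                                 
                                              
                                              
                                              
                                              
                                              
                                              
                                              
                                              
                                              
                                              
                                              
                                              
                                              
                                              


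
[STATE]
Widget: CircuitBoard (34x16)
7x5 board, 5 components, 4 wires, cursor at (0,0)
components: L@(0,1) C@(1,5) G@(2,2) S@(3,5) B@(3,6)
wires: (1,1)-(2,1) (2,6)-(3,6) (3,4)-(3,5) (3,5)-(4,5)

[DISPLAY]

   0 1 2 3 4 5 6                  
0  [.]  L                         
                                  
1       ·               C         
        │                         
2       ·   G               ·     
                            │     
3                   · ─ S   B     
                        │         
4                       ·         
Cursor: (0,0)                     
                                  
                                  
                                  
                                  
                                  


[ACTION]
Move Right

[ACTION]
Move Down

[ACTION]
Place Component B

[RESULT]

   0 1 2 3 4 5 6                  
0       L                         
                                  
1      [B]              C         
        │                         
2       ·   G               ·     
                            │     
3                   · ─ S   B     
                        │         
4                       ·         
Cursor: (1,1)                     
                                  
                                  
                                  
                                  
                                  


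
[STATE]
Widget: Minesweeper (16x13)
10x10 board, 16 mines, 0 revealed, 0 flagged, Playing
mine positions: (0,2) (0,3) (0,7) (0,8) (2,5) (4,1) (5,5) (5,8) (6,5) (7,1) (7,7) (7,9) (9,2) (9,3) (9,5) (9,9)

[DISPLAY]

■■■■■■■■■■      
■■■■■■■■■■      
■■■■■■■■■■      
■■■■■■■■■■      
■■■■■■■■■■      
■■■■■■■■■■      
■■■■■■■■■■      
■■■■■■■■■■      
■■■■■■■■■■      
■■■■■■■■■■      
                
                
                


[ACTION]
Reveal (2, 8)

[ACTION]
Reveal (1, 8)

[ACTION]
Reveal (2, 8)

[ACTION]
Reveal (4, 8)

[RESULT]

■■■■■■■■■■      
■■■■■■2221      
■■■■■■1         
■■■■■■1         
■■■■■■1111      
■■■■■■■■■■      
■■■■■■■■■■      
■■■■■■■■■■      
■■■■■■■■■■      
■■■■■■■■■■      
                
                
                


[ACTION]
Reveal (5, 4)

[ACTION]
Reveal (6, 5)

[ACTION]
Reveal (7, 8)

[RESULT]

■■✹✹■■■✹✹■      
■■■■■■2221      
■■■■■✹1         
■■■■■■1         
■✹■■■■1111      
■■■■2✹■■✹■      
■■■■■✹■■■■      
■✹■■■■■✹■✹      
■■■■■■■■■■      
■■✹✹■✹■■■✹      
                
                
                
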